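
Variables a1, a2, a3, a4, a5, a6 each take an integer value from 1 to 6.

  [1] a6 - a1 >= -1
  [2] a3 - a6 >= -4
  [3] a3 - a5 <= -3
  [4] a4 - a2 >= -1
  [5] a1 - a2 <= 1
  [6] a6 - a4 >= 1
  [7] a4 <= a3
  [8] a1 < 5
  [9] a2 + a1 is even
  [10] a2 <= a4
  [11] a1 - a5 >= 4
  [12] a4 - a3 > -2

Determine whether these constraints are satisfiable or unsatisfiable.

Constraints 2, 3, 4, 5, 6, and 11 give a3 − a6 ≥ -4, a6 − a4 ≥ 1, a4 − a2 ≥ -1, a2 − a1 ≥ -1, a1 − a5 ≥ 4, a5 − a3 ≥ 3.
Adding all 6 inequalities: the left sides telescope to 0, and the right sides sum to (-4) + 1 + (-1) + (-1) + 4 + 3 = 2. So 0 ≥ 2, which is false.

Unsatisfiable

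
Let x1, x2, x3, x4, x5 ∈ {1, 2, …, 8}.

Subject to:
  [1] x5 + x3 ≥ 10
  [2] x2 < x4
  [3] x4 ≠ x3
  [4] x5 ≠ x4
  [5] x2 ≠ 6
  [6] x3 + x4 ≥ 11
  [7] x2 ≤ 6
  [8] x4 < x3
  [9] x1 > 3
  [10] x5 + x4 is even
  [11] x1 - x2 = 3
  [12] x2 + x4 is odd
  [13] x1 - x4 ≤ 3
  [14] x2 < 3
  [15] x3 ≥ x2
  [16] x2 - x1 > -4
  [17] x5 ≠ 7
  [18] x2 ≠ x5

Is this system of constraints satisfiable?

Satisfiable

The assignment x1 = 4, x2 = 1, x3 = 8, x4 = 4, x5 = 2 works:
  constraint 1 holds since x5 + x3 = 10.
  constraint 6 holds since x3 + x4 = 12.
The rest check out directly.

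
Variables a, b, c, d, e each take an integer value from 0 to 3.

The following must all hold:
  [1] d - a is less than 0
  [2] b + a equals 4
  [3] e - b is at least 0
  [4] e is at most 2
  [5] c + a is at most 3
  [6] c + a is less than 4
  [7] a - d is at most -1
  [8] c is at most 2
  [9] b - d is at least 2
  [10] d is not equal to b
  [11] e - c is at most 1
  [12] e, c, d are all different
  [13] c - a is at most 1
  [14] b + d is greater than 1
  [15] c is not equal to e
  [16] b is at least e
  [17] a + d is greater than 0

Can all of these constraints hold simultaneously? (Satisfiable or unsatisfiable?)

Constraints 3, 7, 9, 11, and 13 give b − d ≥ 2, d − a ≥ 1, a − c ≥ -1, c − e ≥ -1, e − b ≥ 0.
Adding all 5 inequalities: the left sides telescope to 0, and the right sides sum to 2 + 1 + (-1) + (-1) + 0 = 1. So 0 ≥ 1, which is false.

Unsatisfiable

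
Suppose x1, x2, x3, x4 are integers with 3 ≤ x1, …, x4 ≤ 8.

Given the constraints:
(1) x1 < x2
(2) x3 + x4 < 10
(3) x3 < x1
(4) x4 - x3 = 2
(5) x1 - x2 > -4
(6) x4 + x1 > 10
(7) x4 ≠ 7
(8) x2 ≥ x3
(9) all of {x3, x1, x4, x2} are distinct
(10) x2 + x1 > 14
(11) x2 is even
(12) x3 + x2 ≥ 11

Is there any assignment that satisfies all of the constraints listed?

Satisfiable

Take x1 = 7, x2 = 8, x3 = 3, x4 = 5. Then constraint 2: x3 + x4 = 8; constraint 4: x4 - x3 = 2, and every other listed constraint is also met.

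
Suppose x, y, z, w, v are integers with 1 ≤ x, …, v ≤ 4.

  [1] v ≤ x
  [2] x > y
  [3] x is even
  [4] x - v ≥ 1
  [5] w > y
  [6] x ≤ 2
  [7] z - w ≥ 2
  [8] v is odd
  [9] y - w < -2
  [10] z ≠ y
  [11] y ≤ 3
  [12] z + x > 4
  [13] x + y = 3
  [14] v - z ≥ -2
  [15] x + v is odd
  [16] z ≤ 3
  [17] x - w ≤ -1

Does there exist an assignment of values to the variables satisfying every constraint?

Constraints 4, 7, 14, and 17 give v − z ≥ -2, z − w ≥ 2, w − x ≥ 1, x − v ≥ 1.
Adding all 4 inequalities: the left sides telescope to 0, and the right sides sum to (-2) + 2 + 1 + 1 = 2. So 0 ≥ 2, which is false.

Unsatisfiable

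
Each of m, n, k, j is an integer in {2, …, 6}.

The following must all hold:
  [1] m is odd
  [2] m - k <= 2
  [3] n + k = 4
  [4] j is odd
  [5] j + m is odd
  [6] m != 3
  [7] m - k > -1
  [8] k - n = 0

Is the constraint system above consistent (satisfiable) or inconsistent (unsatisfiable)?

Constraint 4 makes j odd and constraint 1 makes m odd, so j + m must be even. Constraint 5 says j + m is odd — contradiction.

Unsatisfiable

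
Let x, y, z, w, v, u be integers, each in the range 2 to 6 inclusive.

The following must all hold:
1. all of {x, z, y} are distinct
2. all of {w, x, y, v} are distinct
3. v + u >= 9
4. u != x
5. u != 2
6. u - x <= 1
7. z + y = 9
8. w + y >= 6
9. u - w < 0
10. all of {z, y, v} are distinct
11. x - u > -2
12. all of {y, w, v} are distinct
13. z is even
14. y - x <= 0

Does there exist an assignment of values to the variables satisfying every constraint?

Satisfiable

Try x = 4, y = 3, z = 6, w = 6, v = 5, u = 5.
Check constraint 3: v + u = 10; constraint 6: u - x = 1. The remaining constraints are straightforward to verify.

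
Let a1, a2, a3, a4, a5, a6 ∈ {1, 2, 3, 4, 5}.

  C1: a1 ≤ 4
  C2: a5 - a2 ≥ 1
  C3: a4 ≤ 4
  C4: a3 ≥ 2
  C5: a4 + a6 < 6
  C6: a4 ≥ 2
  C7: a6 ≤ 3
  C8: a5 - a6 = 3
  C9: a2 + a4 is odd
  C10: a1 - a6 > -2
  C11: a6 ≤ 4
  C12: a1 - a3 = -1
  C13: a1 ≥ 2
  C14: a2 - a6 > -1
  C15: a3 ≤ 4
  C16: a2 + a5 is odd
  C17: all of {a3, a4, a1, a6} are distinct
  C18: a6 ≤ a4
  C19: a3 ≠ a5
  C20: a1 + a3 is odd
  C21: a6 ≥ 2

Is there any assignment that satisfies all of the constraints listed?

Unsatisfiable

Constraints 1, 3, 4, 6, 11, 13, 15, and 21 confine each of a3, a4, a1, a6 to the 3 values {2, …, 4}.
Constraint 17 requires all 4 of them to be distinct, but only 3 values are available — impossible by the pigeonhole principle.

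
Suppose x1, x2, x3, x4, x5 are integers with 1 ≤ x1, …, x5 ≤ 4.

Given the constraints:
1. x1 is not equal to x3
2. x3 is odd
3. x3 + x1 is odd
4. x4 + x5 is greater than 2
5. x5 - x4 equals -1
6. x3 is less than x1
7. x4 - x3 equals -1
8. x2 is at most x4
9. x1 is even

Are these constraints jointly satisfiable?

Satisfiable

The assignment x1 = 4, x2 = 1, x3 = 3, x4 = 2, x5 = 1 works:
  constraint 4 holds since x4 + x5 = 3.
  constraint 5 holds since x5 - x4 = -1.
The rest check out directly.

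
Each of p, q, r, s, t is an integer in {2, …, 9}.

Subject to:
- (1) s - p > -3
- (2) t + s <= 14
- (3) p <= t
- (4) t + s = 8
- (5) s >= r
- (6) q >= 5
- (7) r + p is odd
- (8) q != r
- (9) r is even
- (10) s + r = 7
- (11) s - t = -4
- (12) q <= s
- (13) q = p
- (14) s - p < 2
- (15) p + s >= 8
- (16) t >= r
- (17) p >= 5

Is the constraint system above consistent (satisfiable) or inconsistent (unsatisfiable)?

Unsatisfiable

From constraints 3 and 17: t ≥ p ≥ 5. From constraints 6 and 12: s ≥ q ≥ 5. Hence t + s ≥ 10. But constraint 4 requires t + s = 8, and 8 < 10. Contradiction.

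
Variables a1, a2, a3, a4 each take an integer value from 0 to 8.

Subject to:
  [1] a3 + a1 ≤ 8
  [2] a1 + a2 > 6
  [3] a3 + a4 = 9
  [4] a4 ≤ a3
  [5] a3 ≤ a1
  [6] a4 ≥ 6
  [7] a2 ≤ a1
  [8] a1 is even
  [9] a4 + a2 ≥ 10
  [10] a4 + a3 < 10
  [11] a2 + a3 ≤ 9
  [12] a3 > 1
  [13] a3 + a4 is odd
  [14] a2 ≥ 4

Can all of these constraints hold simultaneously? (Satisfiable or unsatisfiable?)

Unsatisfiable

From constraints 4 and 6: a3 ≥ a4 ≥ 6. From constraints 7 and 14: a1 ≥ a2 ≥ 4. Hence a3 + a1 ≥ 10. But constraint 1 requires a3 + a1 ≤ 8, and 8 < 10. Contradiction.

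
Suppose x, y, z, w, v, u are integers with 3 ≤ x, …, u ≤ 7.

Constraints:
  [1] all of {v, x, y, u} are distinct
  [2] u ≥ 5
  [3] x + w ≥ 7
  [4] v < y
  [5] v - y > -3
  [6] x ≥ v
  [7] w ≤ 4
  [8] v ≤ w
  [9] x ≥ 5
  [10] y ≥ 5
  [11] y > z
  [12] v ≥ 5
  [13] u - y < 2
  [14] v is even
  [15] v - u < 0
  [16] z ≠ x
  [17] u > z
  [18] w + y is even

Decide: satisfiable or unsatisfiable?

Constraints 2, 9, 10, and 12 confine each of v, x, y, u to the 3 values {5, …, 7} (the domain already gives each ≤ 7).
Constraint 1 requires all 4 of them to be distinct, but only 3 values are available — impossible by the pigeonhole principle.

Unsatisfiable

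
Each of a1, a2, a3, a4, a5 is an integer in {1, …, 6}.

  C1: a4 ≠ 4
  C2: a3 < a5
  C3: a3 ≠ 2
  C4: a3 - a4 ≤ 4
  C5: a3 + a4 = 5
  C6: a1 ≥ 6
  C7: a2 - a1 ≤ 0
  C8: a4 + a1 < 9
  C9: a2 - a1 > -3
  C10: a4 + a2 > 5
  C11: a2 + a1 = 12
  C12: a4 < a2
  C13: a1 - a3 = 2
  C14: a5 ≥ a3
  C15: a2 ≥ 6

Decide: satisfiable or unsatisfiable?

Satisfiable

One satisfying assignment is a1 = 6, a2 = 6, a3 = 4, a4 = 1, a5 = 5.
For the less obvious constraints — constraint 4: a3 - a4 = 3; constraint 5: a3 + a4 = 5; constraint 7: a2 - a1 = 0 — and the others hold by inspection.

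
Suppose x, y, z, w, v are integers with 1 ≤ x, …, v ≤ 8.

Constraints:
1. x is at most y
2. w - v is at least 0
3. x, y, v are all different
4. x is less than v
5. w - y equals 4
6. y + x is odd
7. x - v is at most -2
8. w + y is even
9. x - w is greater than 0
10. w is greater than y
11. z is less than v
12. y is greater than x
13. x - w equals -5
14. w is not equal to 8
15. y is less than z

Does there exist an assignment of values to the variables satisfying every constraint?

Unsatisfiable

Constraints 2, 9, 11, 12, and 15 give z < v, v ≤ w, w < x, x < y, y < z. Chaining: z < v ≤ w < x < y < z, which forces z < z — impossible.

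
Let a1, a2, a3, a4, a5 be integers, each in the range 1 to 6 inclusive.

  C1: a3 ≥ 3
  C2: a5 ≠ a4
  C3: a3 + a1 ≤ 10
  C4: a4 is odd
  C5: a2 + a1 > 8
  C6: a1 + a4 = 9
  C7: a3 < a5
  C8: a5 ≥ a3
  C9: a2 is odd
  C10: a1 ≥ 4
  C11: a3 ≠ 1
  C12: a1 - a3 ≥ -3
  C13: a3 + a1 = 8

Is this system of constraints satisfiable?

Satisfiable

One satisfying assignment is a1 = 4, a2 = 5, a3 = 4, a4 = 5, a5 = 6.
For the less obvious constraints — constraint 3: a3 + a1 = 8; constraint 5: a2 + a1 = 9 — and the others hold by inspection.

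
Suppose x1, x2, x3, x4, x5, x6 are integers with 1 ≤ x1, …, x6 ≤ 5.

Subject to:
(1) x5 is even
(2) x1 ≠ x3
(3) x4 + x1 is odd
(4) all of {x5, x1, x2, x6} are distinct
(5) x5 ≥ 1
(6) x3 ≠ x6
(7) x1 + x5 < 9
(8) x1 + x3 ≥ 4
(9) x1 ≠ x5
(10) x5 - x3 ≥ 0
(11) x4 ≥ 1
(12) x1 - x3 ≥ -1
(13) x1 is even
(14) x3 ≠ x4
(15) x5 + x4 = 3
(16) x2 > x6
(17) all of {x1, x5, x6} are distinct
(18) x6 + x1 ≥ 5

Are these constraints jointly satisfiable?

Setting (x1, x2, x3, x4, x5, x6) = (4, 5, 2, 1, 2, 1) satisfies everything: constraint 7: x1 + x5 = 6; constraint 8: x1 + x3 = 6; constraint 10: x5 - x3 = 0, and the others follow.

Satisfiable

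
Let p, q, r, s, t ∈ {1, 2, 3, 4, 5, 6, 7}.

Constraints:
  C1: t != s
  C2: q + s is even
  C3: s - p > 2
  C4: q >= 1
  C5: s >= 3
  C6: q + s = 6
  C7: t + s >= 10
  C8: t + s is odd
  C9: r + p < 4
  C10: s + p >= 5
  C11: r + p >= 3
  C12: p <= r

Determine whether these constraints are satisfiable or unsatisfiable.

Take p = 1, q = 2, r = 2, s = 4, t = 7. Then constraint 3: s - p = 3; constraint 6: q + s = 6, and every other listed constraint is also met.

Satisfiable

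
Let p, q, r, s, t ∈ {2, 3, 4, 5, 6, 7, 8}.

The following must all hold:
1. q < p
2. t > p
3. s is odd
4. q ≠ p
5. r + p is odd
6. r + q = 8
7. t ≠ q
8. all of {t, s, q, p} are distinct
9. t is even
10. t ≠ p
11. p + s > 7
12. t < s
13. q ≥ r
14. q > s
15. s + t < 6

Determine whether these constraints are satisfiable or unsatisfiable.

Constraints 1, 2, 12, and 14 give s < q, q < p, p < t, t < s. Chaining: s < q < p < t < s, which forces s < s — impossible.

Unsatisfiable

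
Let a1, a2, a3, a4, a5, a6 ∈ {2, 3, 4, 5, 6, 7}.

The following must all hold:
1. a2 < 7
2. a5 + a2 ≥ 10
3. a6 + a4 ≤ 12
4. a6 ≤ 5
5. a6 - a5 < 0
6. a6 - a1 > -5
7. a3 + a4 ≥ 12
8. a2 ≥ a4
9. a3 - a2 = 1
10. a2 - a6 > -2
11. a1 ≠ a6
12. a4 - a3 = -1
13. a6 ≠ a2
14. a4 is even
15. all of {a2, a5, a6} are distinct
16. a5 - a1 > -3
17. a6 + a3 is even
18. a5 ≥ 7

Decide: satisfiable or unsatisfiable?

Take a1 = 7, a2 = 6, a3 = 7, a4 = 6, a5 = 7, a6 = 5. Then constraint 2: a5 + a2 = 13; constraint 3: a6 + a4 = 11, and every other listed constraint is also met.

Satisfiable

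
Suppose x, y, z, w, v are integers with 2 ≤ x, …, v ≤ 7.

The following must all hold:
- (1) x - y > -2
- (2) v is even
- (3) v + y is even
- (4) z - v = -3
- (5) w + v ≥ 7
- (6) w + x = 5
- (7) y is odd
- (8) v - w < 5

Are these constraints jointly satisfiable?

Unsatisfiable

Constraint 2 makes v even and constraint 7 makes y odd, so v + y must be odd. Constraint 3 says v + y is even — contradiction.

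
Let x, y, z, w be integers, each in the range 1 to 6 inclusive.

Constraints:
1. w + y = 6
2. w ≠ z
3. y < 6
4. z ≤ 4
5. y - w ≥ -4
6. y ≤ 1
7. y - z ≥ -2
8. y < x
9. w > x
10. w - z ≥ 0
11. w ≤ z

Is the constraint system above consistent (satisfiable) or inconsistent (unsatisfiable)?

Unsatisfiable

From constraints 4 and 11: w ≤ z ≤ 4. From constraint 6: y ≤ 1. Hence w + y ≤ 5. But constraint 1 requires w + y = 6, and 6 > 5. Contradiction.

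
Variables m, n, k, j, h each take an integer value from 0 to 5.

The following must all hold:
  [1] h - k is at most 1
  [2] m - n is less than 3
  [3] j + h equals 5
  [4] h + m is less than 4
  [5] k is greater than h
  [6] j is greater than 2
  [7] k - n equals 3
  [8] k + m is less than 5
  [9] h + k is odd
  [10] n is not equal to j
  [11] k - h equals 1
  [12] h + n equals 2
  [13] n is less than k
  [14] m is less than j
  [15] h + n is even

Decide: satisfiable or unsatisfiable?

Satisfiable

One satisfying assignment is m = 0, n = 0, k = 3, j = 3, h = 2.
For the less obvious constraints — constraint 1: h - k = -1; constraint 2: m - n = 0; constraint 3: j + h = 5 — and the others hold by inspection.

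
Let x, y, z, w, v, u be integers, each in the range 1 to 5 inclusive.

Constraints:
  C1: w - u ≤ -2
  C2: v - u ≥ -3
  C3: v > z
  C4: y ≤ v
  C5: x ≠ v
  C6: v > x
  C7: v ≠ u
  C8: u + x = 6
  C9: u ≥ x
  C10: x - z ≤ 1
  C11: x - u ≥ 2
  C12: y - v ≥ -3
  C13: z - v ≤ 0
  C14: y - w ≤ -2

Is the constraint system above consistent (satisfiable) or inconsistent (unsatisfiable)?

Unsatisfiable

Constraints 1, 10, 11, 12, 13, and 14 give y − v ≥ -3, v − z ≥ 0, z − x ≥ -1, x − u ≥ 2, u − w ≥ 2, w − y ≥ 2.
Adding all 6 inequalities: the left sides telescope to 0, and the right sides sum to (-3) + 0 + (-1) + 2 + 2 + 2 = 2. So 0 ≥ 2, which is false.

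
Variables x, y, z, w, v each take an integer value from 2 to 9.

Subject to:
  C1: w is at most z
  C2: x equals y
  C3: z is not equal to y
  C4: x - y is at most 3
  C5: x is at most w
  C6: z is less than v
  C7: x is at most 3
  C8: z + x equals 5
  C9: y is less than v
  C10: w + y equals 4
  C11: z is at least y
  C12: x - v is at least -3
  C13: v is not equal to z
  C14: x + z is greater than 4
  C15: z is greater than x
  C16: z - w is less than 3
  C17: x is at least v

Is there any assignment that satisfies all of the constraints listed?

Constraints 1, 5, 6, and 17 give w ≤ z, z < v, v ≤ x, x ≤ w. Chaining: w ≤ z < v ≤ x ≤ w, which forces w < w — impossible.

Unsatisfiable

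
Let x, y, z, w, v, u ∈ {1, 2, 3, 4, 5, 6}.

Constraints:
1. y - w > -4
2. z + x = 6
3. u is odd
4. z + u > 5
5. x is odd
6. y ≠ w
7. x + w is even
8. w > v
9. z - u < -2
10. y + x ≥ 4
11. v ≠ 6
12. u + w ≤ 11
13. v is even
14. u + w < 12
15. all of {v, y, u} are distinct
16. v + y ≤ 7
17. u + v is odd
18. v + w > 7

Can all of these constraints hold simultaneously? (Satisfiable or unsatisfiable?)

Try x = 5, y = 2, z = 1, w = 5, v = 4, u = 5.
Check constraint 1: y - w = -3; constraint 2: z + x = 6. The remaining constraints are straightforward to verify.

Satisfiable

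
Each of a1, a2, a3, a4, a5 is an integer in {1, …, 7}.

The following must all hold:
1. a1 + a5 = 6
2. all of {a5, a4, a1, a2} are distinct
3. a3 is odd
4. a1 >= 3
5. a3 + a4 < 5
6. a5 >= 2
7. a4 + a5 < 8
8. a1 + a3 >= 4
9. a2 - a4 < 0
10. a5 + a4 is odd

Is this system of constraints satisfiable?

Satisfiable

Setting (a1, a2, a3, a4, a5) = (4, 1, 1, 3, 2) satisfies everything: constraint 1: a1 + a5 = 6; constraint 5: a3 + a4 = 4; constraint 7: a4 + a5 = 5, and the others follow.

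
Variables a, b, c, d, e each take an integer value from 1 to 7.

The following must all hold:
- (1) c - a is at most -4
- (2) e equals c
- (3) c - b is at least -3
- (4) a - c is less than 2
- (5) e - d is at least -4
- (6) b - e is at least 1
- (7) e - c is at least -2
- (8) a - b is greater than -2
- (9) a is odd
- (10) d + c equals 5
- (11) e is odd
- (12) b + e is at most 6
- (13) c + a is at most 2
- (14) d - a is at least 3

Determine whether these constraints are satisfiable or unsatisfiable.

Unsatisfiable

Constraints 1, 3, 5, 6, and 14 give b − e ≥ 1, e − d ≥ -4, d − a ≥ 3, a − c ≥ 4, c − b ≥ -3.
Adding all 5 inequalities: the left sides telescope to 0, and the right sides sum to 1 + (-4) + 3 + 4 + (-3) = 1. So 0 ≥ 1, which is false.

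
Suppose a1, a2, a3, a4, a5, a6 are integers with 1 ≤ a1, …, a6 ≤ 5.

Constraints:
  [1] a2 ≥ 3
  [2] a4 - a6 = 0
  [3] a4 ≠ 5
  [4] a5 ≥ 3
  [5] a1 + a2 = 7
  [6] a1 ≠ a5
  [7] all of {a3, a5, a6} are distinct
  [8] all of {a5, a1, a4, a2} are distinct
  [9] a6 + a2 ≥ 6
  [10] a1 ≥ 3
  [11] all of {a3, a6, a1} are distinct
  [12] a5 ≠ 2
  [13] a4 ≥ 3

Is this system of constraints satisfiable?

Unsatisfiable

Constraints 1, 4, 10, and 13 confine each of a5, a1, a4, a2 to the 3 values {3, …, 5} (the domain already gives each ≤ 5).
Constraint 8 requires all 4 of them to be distinct, but only 3 values are available — impossible by the pigeonhole principle.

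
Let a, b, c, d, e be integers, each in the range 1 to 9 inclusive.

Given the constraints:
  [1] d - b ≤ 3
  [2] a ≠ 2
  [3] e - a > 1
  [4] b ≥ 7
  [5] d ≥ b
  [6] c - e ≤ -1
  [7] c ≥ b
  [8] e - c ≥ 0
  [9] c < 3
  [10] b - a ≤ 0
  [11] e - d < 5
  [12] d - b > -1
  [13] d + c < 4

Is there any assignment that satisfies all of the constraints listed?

From constraints 4 and 7: c ≥ b and b ≥ 7, so c ≥ 7. From constraint 9: c ≤ 2. But 2 < 7, so no value of c works.

Unsatisfiable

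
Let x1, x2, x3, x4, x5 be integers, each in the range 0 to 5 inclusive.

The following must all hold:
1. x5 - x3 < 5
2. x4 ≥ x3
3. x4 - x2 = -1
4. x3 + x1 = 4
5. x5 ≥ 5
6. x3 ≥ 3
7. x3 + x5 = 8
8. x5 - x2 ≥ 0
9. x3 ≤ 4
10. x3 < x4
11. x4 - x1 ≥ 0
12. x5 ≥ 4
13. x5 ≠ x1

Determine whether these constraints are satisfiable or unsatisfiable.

Satisfiable

One satisfying assignment is x1 = 1, x2 = 5, x3 = 3, x4 = 4, x5 = 5.
For the less obvious constraints — constraint 1: x5 - x3 = 2; constraint 3: x4 - x2 = -1 — and the others hold by inspection.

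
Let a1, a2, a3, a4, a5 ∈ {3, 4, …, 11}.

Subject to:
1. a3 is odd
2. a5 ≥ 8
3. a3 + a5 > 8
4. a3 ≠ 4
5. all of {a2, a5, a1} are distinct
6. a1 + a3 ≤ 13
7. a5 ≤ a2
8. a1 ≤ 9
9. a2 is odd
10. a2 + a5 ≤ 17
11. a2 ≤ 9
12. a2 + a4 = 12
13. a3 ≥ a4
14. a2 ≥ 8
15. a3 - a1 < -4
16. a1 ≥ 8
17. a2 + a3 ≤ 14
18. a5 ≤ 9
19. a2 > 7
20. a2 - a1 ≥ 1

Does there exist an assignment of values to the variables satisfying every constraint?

Unsatisfiable

Constraints 2, 8, 11, 14, 16, and 18 confine each of a2, a5, a1 to the 2 values {8, 9}.
Constraint 5 requires all 3 of them to be distinct, but only 2 values are available — impossible by the pigeonhole principle.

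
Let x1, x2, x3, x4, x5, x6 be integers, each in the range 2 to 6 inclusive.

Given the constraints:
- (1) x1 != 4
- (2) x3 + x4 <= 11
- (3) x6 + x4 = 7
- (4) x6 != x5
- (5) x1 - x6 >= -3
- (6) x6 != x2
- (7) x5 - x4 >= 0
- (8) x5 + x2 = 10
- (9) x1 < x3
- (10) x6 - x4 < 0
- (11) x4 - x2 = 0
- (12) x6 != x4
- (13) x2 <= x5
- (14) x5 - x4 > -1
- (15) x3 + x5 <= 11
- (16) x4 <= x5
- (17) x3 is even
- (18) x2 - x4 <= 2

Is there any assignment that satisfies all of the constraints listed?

Satisfiable

Setting (x1, x2, x3, x4, x5, x6) = (2, 5, 6, 5, 5, 2) satisfies everything: constraint 2: x3 + x4 = 11; constraint 3: x6 + x4 = 7; constraint 5: x1 - x6 = 0, and the others follow.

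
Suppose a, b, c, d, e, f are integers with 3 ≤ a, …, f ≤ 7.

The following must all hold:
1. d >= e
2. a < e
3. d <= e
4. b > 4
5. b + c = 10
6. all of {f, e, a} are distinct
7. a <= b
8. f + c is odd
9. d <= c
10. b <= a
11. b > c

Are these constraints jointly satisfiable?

Constraints 1, 2, 9, 10, and 11 give d ≤ c, c < b, b ≤ a, a < e, e ≤ d. Chaining: d ≤ c < b ≤ a < e ≤ d, which forces d < d — impossible.

Unsatisfiable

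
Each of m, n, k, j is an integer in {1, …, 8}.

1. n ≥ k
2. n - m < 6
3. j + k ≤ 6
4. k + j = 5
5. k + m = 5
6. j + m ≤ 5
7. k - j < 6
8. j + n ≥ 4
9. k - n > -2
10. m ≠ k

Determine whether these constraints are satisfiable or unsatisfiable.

Satisfiable

Take m = 1, n = 4, k = 4, j = 1. Then constraint 2: n - m = 3; constraint 3: j + k = 5, and every other listed constraint is also met.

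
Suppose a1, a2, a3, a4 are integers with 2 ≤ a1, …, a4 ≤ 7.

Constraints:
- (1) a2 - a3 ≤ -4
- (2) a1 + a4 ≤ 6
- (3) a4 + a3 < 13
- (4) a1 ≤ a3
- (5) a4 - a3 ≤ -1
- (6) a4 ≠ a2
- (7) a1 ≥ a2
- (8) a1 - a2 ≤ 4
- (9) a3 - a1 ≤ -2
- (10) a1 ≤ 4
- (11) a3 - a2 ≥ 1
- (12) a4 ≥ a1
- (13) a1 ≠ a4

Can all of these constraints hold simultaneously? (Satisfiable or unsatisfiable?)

Constraints 1, 8, and 9 give a2 − a1 ≥ -4, a1 − a3 ≥ 2, a3 − a2 ≥ 4.
Adding all 3 inequalities: the left sides telescope to 0, and the right sides sum to (-4) + 2 + 4 = 2. So 0 ≥ 2, which is false.

Unsatisfiable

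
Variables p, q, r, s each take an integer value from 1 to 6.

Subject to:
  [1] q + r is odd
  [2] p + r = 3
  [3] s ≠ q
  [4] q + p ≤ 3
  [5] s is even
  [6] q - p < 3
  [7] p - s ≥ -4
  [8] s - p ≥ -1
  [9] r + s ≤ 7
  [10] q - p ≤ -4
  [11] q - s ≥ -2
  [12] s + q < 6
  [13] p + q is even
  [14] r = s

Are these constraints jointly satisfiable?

Unsatisfiable

Constraints 8, 10, and 11 give p − q ≥ 4, q − s ≥ -2, s − p ≥ -1.
Adding all 3 inequalities: the left sides telescope to 0, and the right sides sum to 4 + (-2) + (-1) = 1. So 0 ≥ 1, which is false.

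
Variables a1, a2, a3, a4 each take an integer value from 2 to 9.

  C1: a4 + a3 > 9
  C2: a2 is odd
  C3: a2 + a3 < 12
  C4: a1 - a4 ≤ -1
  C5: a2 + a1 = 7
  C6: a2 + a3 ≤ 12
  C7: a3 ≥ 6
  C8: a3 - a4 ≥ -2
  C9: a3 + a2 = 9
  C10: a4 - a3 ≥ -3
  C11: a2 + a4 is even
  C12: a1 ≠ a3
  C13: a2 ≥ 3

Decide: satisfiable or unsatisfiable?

Satisfiable

Take a1 = 4, a2 = 3, a3 = 6, a4 = 5. Then constraint 1: a4 + a3 = 11; constraint 3: a2 + a3 = 9; constraint 4: a1 - a4 = -1, and every other listed constraint is also met.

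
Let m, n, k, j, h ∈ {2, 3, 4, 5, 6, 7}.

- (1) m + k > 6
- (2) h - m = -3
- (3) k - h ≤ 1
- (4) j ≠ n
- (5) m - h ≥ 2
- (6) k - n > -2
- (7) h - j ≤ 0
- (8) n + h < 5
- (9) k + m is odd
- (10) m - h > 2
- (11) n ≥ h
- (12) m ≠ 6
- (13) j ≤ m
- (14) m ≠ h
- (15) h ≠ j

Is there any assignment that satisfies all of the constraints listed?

Take m = 5, n = 2, k = 2, j = 4, h = 2. Then constraint 1: m + k = 7; constraint 2: h - m = -3, and every other listed constraint is also met.

Satisfiable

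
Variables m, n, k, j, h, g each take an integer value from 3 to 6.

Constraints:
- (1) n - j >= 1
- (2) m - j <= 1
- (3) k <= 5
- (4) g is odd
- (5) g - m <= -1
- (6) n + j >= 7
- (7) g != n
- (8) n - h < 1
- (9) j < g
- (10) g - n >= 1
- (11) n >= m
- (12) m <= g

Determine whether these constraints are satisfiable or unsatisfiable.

Unsatisfiable

Constraints 1, 2, 5, and 10 give m − g ≥ 1, g − n ≥ 1, n − j ≥ 1, j − m ≥ -1.
Adding all 4 inequalities: the left sides telescope to 0, and the right sides sum to 1 + 1 + 1 + (-1) = 2. So 0 ≥ 2, which is false.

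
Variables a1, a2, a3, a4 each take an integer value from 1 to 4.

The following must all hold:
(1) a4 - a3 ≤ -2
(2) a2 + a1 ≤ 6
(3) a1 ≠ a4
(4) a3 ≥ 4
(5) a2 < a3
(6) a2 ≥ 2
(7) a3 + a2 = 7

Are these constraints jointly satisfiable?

Satisfiable

Setting (a1, a2, a3, a4) = (2, 3, 4, 1) satisfies everything: constraint 1: a4 - a3 = -3; constraint 2: a2 + a1 = 5; constraint 7: a3 + a2 = 7, and the others follow.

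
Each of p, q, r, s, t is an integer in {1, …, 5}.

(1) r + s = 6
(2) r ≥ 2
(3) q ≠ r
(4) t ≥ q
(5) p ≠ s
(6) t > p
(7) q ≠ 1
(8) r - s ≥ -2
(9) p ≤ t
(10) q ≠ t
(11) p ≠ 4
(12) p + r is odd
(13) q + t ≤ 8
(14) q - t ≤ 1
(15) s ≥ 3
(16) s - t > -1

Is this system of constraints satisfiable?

Try p = 3, q = 3, r = 2, s = 4, t = 4.
Check constraint 1: r + s = 6; constraint 8: r - s = -2; constraint 13: q + t = 7. The remaining constraints are straightforward to verify.

Satisfiable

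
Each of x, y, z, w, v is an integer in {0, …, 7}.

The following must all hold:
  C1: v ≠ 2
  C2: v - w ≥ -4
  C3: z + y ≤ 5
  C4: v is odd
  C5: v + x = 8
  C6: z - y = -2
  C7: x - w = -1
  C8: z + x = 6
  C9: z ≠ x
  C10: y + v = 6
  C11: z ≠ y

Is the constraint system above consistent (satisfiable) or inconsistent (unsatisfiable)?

The assignment x = 5, y = 3, z = 1, w = 6, v = 3 works:
  constraint 2 holds since v - w = -3.
  constraint 3 holds since z + y = 4.
The rest check out directly.

Satisfiable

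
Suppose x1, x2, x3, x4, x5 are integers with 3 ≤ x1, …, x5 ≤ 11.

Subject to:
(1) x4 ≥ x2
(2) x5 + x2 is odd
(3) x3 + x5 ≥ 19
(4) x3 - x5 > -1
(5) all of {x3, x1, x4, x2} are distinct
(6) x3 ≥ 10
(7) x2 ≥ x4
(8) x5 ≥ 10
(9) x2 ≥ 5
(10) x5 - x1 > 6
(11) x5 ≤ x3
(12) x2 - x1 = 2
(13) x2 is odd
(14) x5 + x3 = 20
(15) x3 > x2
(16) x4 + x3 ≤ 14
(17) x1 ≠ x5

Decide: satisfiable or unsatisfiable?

Unsatisfiable

From constraints 1 and 9: x4 ≥ x2 ≥ 5. From constraints 8 and 11: x3 ≥ x5 ≥ 10. Hence x4 + x3 ≥ 15. But constraint 16 requires x4 + x3 ≤ 14, and 14 < 15. Contradiction.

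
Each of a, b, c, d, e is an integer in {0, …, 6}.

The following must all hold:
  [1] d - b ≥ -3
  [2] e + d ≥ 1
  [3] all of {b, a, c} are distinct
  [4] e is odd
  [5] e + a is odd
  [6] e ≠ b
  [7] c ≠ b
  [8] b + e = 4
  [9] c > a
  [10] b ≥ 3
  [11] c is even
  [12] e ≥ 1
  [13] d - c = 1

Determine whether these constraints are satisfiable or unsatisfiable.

Try a = 0, b = 3, c = 2, d = 3, e = 1.
Check constraint 1: d - b = 0; constraint 2: e + d = 4; constraint 8: b + e = 4. The remaining constraints are straightforward to verify.

Satisfiable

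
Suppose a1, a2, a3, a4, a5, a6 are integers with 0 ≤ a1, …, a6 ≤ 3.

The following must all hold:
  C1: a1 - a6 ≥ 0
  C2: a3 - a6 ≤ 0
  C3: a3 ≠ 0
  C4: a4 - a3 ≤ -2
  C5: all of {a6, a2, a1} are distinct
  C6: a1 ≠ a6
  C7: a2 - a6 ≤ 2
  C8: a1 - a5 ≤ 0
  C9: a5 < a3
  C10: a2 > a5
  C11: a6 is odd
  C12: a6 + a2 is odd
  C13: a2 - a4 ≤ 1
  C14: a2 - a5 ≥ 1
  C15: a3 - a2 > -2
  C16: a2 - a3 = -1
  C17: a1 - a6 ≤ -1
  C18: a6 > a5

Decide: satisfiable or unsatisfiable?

Unsatisfiable

Constraints 1, 2, 4, 8, 13, and 14 give a1 − a6 ≥ 0, a6 − a3 ≥ 0, a3 − a4 ≥ 2, a4 − a2 ≥ -1, a2 − a5 ≥ 1, a5 − a1 ≥ 0.
Adding all 6 inequalities: the left sides telescope to 0, and the right sides sum to 0 + 0 + 2 + (-1) + 1 + 0 = 2. So 0 ≥ 2, which is false.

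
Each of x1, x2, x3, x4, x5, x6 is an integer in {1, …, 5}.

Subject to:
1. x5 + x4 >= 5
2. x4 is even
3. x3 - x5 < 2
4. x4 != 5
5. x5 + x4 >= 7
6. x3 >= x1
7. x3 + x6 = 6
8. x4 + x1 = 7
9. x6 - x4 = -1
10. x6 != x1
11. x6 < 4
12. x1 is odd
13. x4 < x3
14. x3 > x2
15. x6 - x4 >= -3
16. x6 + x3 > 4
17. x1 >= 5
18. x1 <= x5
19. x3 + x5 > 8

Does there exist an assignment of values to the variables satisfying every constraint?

Try x1 = 5, x2 = 1, x3 = 5, x4 = 2, x5 = 5, x6 = 1.
Check constraint 1: x5 + x4 = 7; constraint 3: x3 - x5 = 0; constraint 5: x5 + x4 = 7. The remaining constraints are straightforward to verify.

Satisfiable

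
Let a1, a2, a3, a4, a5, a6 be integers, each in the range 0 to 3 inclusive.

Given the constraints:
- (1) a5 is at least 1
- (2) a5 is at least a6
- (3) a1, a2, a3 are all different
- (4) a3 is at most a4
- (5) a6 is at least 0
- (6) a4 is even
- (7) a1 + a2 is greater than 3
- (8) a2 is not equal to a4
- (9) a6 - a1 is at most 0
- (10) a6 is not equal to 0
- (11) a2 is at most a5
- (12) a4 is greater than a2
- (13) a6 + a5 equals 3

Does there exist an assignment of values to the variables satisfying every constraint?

Satisfiable

Try a1 = 3, a2 = 1, a3 = 2, a4 = 2, a5 = 2, a6 = 1.
Check constraint 7: a1 + a2 = 4; constraint 9: a6 - a1 = -2. The remaining constraints are straightforward to verify.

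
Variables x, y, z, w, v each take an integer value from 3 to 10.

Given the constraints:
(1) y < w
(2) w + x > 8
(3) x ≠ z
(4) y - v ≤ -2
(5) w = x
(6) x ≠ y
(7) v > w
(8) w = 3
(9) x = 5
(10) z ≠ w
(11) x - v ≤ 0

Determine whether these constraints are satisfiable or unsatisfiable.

Unsatisfiable

Constraint 8 fixes w = 3 and constraint 9 fixes x = 5, but constraint 5 requires w = x. Since 3 ≠ 5, contradiction.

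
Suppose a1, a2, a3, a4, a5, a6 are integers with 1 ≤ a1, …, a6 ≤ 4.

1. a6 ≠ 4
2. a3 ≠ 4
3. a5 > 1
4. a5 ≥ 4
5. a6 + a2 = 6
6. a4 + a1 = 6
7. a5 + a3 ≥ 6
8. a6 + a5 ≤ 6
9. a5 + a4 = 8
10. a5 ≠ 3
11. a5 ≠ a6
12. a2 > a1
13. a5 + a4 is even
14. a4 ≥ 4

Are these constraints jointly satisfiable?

Satisfiable

One satisfying assignment is a1 = 2, a2 = 4, a3 = 3, a4 = 4, a5 = 4, a6 = 2.
For the less obvious constraints — constraint 5: a6 + a2 = 6; constraint 6: a4 + a1 = 6; constraint 7: a5 + a3 = 7 — and the others hold by inspection.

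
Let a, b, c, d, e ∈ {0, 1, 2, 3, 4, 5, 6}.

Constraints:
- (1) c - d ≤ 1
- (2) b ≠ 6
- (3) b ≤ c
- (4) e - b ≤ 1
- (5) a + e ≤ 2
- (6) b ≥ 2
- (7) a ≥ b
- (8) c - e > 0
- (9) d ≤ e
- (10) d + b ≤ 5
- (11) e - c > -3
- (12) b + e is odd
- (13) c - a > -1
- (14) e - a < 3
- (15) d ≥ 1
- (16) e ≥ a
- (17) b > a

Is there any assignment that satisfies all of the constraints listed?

Unsatisfiable

From constraints 6 and 7: a ≥ b ≥ 2. From constraints 9 and 15: e ≥ d ≥ 1. Hence a + e ≥ 3. But constraint 5 requires a + e ≤ 2, and 2 < 3. Contradiction.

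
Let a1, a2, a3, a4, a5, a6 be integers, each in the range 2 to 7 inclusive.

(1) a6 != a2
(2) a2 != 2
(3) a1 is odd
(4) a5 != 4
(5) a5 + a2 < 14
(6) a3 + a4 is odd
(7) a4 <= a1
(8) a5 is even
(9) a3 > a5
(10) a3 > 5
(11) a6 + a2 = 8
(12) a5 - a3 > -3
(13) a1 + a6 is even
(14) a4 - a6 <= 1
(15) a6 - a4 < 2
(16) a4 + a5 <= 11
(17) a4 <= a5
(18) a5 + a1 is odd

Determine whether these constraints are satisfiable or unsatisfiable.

Satisfiable

Setting (a1, a2, a3, a4, a5, a6) = (7, 5, 7, 2, 6, 3) satisfies everything: constraint 5: a5 + a2 = 11; constraint 11: a6 + a2 = 8; constraint 12: a5 - a3 = -1, and the others follow.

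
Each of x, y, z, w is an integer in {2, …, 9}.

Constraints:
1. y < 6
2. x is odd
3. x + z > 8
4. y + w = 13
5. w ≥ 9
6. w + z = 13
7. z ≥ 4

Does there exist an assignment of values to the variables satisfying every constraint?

Satisfiable

One satisfying assignment is x = 7, y = 4, z = 4, w = 9.
For the less obvious constraints — constraint 3: x + z = 11; constraint 4: y + w = 13 — and the others hold by inspection.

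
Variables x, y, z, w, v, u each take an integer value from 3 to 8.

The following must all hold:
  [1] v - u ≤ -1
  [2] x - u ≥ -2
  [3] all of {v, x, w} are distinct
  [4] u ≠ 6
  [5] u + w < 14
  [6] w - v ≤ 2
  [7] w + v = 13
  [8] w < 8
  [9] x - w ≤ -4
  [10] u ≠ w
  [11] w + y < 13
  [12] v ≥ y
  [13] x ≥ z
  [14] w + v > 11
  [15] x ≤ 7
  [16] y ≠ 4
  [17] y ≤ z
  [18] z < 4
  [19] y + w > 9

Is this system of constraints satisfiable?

Unsatisfiable

Constraints 1, 2, 6, and 9 give x − u ≥ -2, u − v ≥ 1, v − w ≥ -2, w − x ≥ 4.
Adding all 4 inequalities: the left sides telescope to 0, and the right sides sum to (-2) + 1 + (-2) + 4 = 1. So 0 ≥ 1, which is false.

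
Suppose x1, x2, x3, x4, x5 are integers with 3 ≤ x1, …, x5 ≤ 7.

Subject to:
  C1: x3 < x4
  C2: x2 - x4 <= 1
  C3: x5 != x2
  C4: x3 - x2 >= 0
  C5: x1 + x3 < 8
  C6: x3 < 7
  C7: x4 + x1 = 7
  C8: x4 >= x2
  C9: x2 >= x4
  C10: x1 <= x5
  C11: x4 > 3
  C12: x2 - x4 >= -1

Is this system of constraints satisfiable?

Unsatisfiable

Constraints 1, 4, and 9 give x3 < x4, x4 ≤ x2, x2 ≤ x3. Chaining: x3 < x4 ≤ x2 ≤ x3, which forces x3 < x3 — impossible.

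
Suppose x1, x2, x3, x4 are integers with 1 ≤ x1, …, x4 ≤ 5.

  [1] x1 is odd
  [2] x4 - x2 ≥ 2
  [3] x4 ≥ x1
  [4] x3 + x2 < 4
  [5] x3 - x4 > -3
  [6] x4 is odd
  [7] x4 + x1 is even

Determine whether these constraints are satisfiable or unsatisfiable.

Take x1 = 1, x2 = 1, x3 = 1, x4 = 3. Then constraint 2: x4 - x2 = 2; constraint 4: x3 + x2 = 2, and every other listed constraint is also met.

Satisfiable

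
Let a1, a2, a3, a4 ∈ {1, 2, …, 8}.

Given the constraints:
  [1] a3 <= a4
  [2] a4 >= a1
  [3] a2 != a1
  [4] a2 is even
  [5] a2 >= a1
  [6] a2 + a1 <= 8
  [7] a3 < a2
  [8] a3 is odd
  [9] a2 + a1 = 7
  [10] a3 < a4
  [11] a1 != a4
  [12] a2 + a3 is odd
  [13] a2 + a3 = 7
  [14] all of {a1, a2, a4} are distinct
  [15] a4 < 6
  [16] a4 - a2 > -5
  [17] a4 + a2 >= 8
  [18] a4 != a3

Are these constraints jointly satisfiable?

Try a1 = 1, a2 = 6, a3 = 1, a4 = 3.
Check constraint 6: a2 + a1 = 7; constraint 9: a2 + a1 = 7. The remaining constraints are straightforward to verify.

Satisfiable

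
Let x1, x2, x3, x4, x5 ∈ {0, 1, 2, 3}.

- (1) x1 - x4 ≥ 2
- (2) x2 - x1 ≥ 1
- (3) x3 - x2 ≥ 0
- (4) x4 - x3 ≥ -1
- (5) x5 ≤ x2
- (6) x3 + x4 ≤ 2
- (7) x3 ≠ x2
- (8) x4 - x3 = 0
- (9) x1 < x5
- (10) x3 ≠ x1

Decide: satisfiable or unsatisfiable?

Unsatisfiable

Constraints 1, 2, 3, and 4 give x1 − x4 ≥ 2, x4 − x3 ≥ -1, x3 − x2 ≥ 0, x2 − x1 ≥ 1.
Adding all 4 inequalities: the left sides telescope to 0, and the right sides sum to 2 + (-1) + 0 + 1 = 2. So 0 ≥ 2, which is false.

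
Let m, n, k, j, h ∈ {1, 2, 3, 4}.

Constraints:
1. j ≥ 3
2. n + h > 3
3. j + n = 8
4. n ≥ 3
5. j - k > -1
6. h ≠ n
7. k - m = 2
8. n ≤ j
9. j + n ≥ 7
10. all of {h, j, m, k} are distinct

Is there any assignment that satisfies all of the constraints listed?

Satisfiable

Try m = 1, n = 4, k = 3, j = 4, h = 2.
Check constraint 2: n + h = 6; constraint 3: j + n = 8. The remaining constraints are straightforward to verify.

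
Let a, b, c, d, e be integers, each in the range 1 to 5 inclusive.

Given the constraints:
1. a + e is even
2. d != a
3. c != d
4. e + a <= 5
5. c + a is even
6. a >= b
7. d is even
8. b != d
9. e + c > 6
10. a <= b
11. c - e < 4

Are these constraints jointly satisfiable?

Satisfiable

Take a = 1, b = 1, c = 5, d = 4, e = 3. Then constraint 4: e + a = 4; constraint 9: e + c = 8; constraint 11: c - e = 2, and every other listed constraint is also met.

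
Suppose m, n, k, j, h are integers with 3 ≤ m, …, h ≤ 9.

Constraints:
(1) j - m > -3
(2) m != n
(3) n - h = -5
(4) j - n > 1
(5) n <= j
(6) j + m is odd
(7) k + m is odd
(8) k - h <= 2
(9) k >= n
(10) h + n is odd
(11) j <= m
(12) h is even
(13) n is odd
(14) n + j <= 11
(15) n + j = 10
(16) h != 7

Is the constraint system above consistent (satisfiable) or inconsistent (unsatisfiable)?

Satisfiable

One satisfying assignment is m = 8, n = 3, k = 9, j = 7, h = 8.
For the less obvious constraints — constraint 1: j - m = -1; constraint 3: n - h = -5 — and the others hold by inspection.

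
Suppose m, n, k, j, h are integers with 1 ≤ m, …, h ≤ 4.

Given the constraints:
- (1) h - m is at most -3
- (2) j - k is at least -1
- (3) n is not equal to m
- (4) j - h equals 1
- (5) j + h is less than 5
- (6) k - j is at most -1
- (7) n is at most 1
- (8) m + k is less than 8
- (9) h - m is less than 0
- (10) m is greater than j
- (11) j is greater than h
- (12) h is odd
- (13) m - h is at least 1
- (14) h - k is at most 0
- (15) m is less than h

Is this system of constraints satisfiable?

Unsatisfiable

Constraints 6, 10, 14, and 15 give j < m, m < h, h ≤ k, k < j. Chaining: j < m < h ≤ k < j, which forces j < j — impossible.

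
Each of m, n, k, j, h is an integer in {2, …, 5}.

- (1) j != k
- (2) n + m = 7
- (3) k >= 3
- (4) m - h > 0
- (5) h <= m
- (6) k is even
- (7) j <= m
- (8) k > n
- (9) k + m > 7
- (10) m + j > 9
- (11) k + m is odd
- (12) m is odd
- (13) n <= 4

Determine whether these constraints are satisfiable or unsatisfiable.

Satisfiable

Take m = 5, n = 2, k = 4, j = 5, h = 2. Then constraint 2: n + m = 7; constraint 4: m - h = 3, and every other listed constraint is also met.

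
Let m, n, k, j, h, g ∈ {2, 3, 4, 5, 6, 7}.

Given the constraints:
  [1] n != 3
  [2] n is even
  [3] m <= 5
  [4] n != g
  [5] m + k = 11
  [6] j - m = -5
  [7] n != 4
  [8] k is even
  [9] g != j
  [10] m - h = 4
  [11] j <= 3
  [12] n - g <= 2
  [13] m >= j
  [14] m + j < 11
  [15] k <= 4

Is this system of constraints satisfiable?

Unsatisfiable

From constraint 3: m ≤ 5. From constraint 15: k ≤ 4. Hence m + k ≤ 9. But constraint 5 requires m + k = 11, and 11 > 9. Contradiction.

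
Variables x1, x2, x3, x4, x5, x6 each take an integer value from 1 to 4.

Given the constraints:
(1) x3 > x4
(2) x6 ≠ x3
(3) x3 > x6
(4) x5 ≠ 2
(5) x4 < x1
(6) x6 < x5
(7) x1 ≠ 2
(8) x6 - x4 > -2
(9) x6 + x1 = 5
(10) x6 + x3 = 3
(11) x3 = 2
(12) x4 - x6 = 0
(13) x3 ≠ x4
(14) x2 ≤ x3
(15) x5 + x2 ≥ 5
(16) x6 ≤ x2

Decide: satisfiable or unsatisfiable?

Try x1 = 4, x2 = 2, x3 = 2, x4 = 1, x5 = 4, x6 = 1.
Check constraint 8: x6 - x4 = 0; constraint 9: x6 + x1 = 5; constraint 10: x6 + x3 = 3. The remaining constraints are straightforward to verify.

Satisfiable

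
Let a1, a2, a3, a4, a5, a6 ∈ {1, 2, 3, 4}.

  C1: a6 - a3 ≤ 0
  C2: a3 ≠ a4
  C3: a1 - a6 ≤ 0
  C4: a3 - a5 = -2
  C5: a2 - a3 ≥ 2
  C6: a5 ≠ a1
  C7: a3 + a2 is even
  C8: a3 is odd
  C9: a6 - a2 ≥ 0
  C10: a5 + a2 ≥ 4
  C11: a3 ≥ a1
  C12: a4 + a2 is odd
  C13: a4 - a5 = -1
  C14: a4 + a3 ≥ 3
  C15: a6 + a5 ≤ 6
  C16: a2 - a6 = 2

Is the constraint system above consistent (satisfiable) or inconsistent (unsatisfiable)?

Constraints 1, 5, and 9 give a2 − a3 ≥ 2, a3 − a6 ≥ 0, a6 − a2 ≥ 0.
Adding all 3 inequalities: the left sides telescope to 0, and the right sides sum to 2 + 0 + 0 = 2. So 0 ≥ 2, which is false.

Unsatisfiable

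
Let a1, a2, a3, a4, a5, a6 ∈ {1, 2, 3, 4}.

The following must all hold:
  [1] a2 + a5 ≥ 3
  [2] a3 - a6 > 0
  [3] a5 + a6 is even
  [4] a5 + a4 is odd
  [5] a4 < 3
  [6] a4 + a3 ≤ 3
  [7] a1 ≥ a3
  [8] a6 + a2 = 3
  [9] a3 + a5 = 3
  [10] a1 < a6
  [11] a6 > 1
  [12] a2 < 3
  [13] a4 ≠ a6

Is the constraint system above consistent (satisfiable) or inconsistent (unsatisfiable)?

Unsatisfiable

Constraints 2, 7, and 10 give a3 ≤ a1, a1 < a6, a6 < a3. Chaining: a3 ≤ a1 < a6 < a3, which forces a3 < a3 — impossible.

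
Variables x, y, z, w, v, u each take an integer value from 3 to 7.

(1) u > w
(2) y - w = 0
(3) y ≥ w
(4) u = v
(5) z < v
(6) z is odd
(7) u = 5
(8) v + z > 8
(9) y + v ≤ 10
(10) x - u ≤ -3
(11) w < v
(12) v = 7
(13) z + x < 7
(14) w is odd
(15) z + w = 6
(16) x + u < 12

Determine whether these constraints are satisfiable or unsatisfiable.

Unsatisfiable

Constraint 7 fixes u = 5 and constraint 12 fixes v = 7, but constraint 4 requires u = v. Since 5 ≠ 7, contradiction.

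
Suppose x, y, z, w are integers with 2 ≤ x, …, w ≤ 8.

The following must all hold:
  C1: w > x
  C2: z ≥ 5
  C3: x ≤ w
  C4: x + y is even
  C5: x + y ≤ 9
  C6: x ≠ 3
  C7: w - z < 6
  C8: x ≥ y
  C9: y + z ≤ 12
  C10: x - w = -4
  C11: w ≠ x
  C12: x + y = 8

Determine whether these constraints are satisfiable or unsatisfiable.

Satisfiable

Setting (x, y, z, w) = (4, 4, 5, 8) satisfies everything: constraint 5: x + y = 8; constraint 7: w - z = 3; constraint 9: y + z = 9, and the others follow.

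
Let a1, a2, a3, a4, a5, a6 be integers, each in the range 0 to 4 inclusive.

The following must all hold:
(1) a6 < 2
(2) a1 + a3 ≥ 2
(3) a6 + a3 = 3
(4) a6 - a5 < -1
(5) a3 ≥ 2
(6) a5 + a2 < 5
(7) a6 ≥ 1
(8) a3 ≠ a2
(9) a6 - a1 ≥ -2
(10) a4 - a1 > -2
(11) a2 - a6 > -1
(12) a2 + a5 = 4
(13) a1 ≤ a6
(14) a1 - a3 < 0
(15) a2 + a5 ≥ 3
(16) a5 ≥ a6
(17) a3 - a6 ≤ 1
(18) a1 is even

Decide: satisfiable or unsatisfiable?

The assignment a1 = 0, a2 = 1, a3 = 2, a4 = 0, a5 = 3, a6 = 1 works:
  constraint 2 holds since a1 + a3 = 2.
  constraint 3 holds since a6 + a3 = 3.
  constraint 4 holds since a6 - a5 = -2.
The rest check out directly.

Satisfiable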